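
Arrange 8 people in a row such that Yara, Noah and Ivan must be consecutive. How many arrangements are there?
Treat the 3 as one block: (8-3+1)! × 3! = 720 × 6 = 4320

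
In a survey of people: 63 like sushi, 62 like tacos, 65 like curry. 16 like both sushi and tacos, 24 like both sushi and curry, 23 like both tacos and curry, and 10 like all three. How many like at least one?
|A∪B∪C| = 63+62+65-16-24-23+10 = 137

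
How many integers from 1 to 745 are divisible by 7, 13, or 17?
⌊745/7⌋+⌊745/13⌋+⌊745/17⌋ - ⌊745/91⌋-⌊745/119⌋-⌊745/221⌋ + ⌊745/1547⌋ = 106+57+43 - 8-6-3 + 0 = 189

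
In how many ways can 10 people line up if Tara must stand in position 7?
Fix one position: (10-1)! = 362880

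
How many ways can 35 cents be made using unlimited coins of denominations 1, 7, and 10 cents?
Coefficient of x^35 in 1/(1-x^1) · 1/(1-x^7) · 1/(1-x^10). Case on j = number of 10-cent coins (j = 0..3); remainder r = 35 - 10j is made from {1,7} in ⌊r/7⌋+1 ways. r = 35, 25, 15, 5 → 6 + 4 + 3 + 1 = 14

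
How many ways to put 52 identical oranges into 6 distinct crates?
C(52+6-1, 6-1) = C(57, 5) = 4187106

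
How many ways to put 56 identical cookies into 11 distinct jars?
C(56+11-1, 11-1) = C(66, 10) = 210980549208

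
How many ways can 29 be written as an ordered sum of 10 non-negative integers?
C(29+10-1, 10-1) = C(38, 9) = 163011640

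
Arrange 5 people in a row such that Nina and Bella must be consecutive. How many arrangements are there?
Treat the 2 as one block: (5-2+1)! × 2! = 24 × 2 = 48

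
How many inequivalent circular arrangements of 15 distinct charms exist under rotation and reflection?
(15-1)!/2 = 87178291200/2 = 43589145600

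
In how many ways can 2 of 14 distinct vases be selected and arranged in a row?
P(14,2) = 14!/(14-2)! = 182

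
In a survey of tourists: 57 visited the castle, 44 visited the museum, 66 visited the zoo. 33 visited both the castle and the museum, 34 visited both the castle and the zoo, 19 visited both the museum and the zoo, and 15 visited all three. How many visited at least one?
|A∪B∪C| = 57+44+66-33-34-19+15 = 96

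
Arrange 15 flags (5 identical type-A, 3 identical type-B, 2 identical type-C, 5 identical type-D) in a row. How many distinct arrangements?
15! / (5! × 3! × 2! × 5!) = 7567560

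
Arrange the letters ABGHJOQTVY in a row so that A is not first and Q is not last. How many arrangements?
By inclusion-exclusion: 10! - 2×(10-1)! + (10-2)! = 3628800 - 725760 + 40320 = 2943360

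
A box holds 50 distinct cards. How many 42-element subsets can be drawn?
C(50,42) = 50!/(42!×8!) = 536878650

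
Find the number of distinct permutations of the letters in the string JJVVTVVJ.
8! / (4! × 1! × 3!) = 280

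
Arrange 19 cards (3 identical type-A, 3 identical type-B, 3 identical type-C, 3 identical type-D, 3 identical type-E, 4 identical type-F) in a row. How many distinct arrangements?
19! / (3! × 3! × 3! × 3! × 3! × 4!) = 651819168000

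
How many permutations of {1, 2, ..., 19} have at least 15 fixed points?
Exactly j fixed points: C(19,j)·!(19-j); sum over j ≥ 15 (derangement numbers via !m = (m-1)·(!(m-1) + !(m-2)): !0..!4 = 1, 0, 1, 2, 9). Σ_{j=15}^{19} C(19,j)·!(19-j) = C(19,15)·!4 + C(19,16)·!3 + C(19,17)·!2 + C(19,18)·!1 + C(19,19)·!0 = 3876·9 + 969·2 + 171·1 + 19·0 + 1·1 = 36994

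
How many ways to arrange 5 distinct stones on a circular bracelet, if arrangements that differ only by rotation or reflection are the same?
(5-1)!/2 = 24/2 = 12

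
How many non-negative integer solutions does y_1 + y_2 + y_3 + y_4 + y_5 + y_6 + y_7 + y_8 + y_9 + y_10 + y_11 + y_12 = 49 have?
C(49+12-1, 12-1) = C(60, 11) = 342700125300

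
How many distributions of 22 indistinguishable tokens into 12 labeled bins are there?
C(22+12-1, 12-1) = C(33, 11) = 193536720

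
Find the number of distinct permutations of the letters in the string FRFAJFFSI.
9! / (1! × 1! × 4! × 1! × 1! × 1!) = 15120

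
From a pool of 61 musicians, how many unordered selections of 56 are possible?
C(61,56) = 61!/(56!×5!) = 5949147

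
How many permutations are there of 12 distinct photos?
12! = 479001600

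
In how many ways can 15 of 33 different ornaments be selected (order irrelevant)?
C(33,15) = 33!/(15!×18!) = 1037158320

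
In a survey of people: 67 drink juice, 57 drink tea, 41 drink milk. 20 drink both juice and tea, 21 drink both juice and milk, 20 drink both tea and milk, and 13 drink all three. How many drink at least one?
|A∪B∪C| = 67+57+41-20-21-20+13 = 117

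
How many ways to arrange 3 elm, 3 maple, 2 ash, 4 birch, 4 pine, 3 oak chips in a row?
19! / (3! × 3! × 2! × 4! × 4! × 3!) = 488864376000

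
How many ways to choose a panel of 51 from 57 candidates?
C(57,51) = 57!/(51!×6!) = 36288252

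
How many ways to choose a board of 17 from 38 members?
C(38,17) = 38!/(17!×21!) = 28781143380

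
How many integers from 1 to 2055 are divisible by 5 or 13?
⌊2055/5⌋ + ⌊2055/13⌋ - ⌊2055/65⌋ = 411 + 158 - 31 = 538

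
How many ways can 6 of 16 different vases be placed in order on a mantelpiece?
P(16,6) = 16!/(16-6)! = 5765760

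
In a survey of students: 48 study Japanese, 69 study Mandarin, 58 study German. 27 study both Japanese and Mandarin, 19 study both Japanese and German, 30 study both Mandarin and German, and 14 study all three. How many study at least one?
|A∪B∪C| = 48+69+58-27-19-30+14 = 113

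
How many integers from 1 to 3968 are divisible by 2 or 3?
⌊3968/2⌋ + ⌊3968/3⌋ - ⌊3968/6⌋ = 1984 + 1322 - 661 = 2645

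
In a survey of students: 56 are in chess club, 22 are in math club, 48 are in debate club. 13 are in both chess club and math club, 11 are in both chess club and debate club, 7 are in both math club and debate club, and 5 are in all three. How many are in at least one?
|A∪B∪C| = 56+22+48-13-11-7+5 = 100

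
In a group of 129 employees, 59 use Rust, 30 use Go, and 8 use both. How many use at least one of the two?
|A∪B| = |A| + |B| - |A∩B| = 59 + 30 - 8 = 81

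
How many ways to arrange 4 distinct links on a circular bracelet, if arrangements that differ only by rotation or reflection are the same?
(4-1)!/2 = 6/2 = 3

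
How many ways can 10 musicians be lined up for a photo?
10! = 3628800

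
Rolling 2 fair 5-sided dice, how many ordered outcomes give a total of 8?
Coefficient of x^8 in (x + x² + ... + x^5)^2. By inclusion-exclusion on dice exceeding 5: Σ_j (-1)^j C(2,j)·C(8-1-5j, 1) = C(2,0)·C(7,1) - C(2,1)·C(2,1) = 1·7 - 2·2 = 3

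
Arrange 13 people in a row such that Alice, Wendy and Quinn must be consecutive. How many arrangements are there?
Treat the 3 as one block: (13-3+1)! × 3! = 39916800 × 6 = 239500800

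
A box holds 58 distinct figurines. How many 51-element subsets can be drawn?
C(58,51) = 58!/(51!×7!) = 300674088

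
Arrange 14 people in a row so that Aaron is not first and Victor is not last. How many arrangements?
By inclusion-exclusion: 14! - 2×(14-1)! + (14-2)! = 87178291200 - 12454041600 + 479001600 = 75203251200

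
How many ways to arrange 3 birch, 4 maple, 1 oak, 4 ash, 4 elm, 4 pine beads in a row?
20! / (3! × 4! × 1! × 4! × 4! × 4!) = 1222160940000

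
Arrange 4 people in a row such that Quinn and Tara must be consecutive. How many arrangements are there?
Treat the 2 as one block: (4-2+1)! × 2! = 6 × 2 = 12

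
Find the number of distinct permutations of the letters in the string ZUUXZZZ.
7! / (2! × 4! × 1!) = 105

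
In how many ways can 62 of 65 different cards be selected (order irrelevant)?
C(65,62) = 65!/(62!×3!) = 43680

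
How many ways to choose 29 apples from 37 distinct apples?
C(37,29) = 37!/(29!×8!) = 38608020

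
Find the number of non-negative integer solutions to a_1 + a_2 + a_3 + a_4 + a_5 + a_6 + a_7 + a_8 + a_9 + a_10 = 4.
C(4+10-1, 10-1) = C(13, 9) = 715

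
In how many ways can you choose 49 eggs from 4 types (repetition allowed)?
C(49+4-1, 4-1) = C(52, 3) = 22100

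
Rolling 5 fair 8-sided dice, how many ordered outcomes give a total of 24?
Coefficient of x^24 in (x + x² + ... + x^8)^5. By inclusion-exclusion on dice exceeding 8: Σ_j (-1)^j C(5,j)·C(24-1-8j, 4) = C(5,0)·C(23,4) - C(5,1)·C(15,4) + C(5,2)·C(7,4) = 1·8855 - 5·1365 + 10·35 = 2380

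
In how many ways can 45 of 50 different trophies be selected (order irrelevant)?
C(50,45) = 50!/(45!×5!) = 2118760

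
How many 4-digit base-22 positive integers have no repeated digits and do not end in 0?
Last digit: 21 nonzero choices. First digit: 20 (nonzero, ≠last). Middle 2: P(20,2) = 380. Total = 159600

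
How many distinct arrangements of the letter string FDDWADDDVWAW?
12! / (5! × 1! × 2! × 3! × 1!) = 332640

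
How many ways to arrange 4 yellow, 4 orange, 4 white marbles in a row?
12! / (4! × 4! × 4!) = 34650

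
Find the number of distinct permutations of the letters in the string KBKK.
4! / (3! × 1!) = 4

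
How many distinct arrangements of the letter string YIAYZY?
6! / (1! × 3! × 1! × 1!) = 120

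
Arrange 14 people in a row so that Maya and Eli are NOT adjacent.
Total - adjacent = 14! - (14-1)!×2 = 87178291200 - 12454041600 = 74724249600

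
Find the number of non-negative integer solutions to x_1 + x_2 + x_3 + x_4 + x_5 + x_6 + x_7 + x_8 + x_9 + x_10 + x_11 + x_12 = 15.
C(15+12-1, 12-1) = C(26, 11) = 7726160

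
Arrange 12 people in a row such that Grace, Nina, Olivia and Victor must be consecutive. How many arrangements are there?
Treat the 4 as one block: (12-4+1)! × 4! = 362880 × 24 = 8709120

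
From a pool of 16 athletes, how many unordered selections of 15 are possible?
C(16,15) = 16!/(15!×1!) = 16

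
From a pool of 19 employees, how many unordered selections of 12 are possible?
C(19,12) = 19!/(12!×7!) = 50388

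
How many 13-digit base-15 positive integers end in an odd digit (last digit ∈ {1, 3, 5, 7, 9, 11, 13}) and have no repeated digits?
Last∈{1,3,5,7,9,11,13}. Last=0: 0. Last nonzero: 7×13×P(13,11) = 283329446400. Total = 283329446400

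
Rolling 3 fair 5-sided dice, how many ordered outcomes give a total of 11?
Coefficient of x^11 in (x + x² + ... + x^5)^3. By inclusion-exclusion on dice exceeding 5: Σ_j (-1)^j C(3,j)·C(11-1-5j, 2) = C(3,0)·C(10,2) - C(3,1)·C(5,2) = 1·45 - 3·10 = 15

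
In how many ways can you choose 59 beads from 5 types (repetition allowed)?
C(59+5-1, 5-1) = C(63, 4) = 595665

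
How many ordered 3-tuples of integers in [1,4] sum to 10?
Coefficient of x^10 in (x + x² + ... + x^4)^3. By inclusion-exclusion on dice exceeding 4: Σ_j (-1)^j C(3,j)·C(10-1-4j, 2) = C(3,0)·C(9,2) - C(3,1)·C(5,2) = 1·36 - 3·10 = 6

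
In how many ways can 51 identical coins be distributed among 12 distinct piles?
C(51+12-1, 12-1) = C(62, 11) = 508271323092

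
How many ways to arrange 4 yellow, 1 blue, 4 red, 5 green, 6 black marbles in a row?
20! / (4! × 1! × 4! × 5! × 6!) = 48886437600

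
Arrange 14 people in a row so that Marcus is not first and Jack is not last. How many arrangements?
By inclusion-exclusion: 14! - 2×(14-1)! + (14-2)! = 87178291200 - 12454041600 + 479001600 = 75203251200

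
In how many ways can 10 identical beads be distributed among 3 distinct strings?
C(10+3-1, 3-1) = C(12, 2) = 66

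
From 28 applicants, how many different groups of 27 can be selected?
C(28,27) = 28!/(27!×1!) = 28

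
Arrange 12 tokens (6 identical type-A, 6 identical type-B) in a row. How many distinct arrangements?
12! / (6! × 6!) = 924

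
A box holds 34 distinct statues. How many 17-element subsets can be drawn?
C(34,17) = 34!/(17!×17!) = 2333606220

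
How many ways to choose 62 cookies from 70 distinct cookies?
C(70,62) = 70!/(62!×8!) = 9440350920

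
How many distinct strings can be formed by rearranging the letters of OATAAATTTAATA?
13! / (1! × 7! × 5!) = 10296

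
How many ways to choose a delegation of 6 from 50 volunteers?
C(50,6) = 50!/(6!×44!) = 15890700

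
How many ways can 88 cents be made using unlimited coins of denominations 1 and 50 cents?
Coefficient of x^88 in 1/(1-x^1) · 1/(1-x^50). Use j coins of 50 for j = 0..⌊88/50⌋ = 1, the rest in 1s: 1 + 1 = 2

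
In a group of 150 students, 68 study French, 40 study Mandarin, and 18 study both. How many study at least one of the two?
|A∪B| = |A| + |B| - |A∩B| = 68 + 40 - 18 = 90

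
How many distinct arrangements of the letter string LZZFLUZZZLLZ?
12! / (1! × 4! × 1! × 6!) = 27720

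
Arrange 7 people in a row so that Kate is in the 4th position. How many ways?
Fix one position: (7-1)! = 720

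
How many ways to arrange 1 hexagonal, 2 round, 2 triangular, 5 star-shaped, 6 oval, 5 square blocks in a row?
21! / (1! × 2! × 2! × 5! × 6! × 5!) = 1231938227520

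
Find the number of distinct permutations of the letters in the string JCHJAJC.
7! / (1! × 3! × 1! × 2!) = 420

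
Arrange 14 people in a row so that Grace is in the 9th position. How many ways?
Fix one position: (14-1)! = 6227020800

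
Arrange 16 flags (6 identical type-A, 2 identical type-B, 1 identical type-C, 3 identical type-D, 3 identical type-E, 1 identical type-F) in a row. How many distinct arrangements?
16! / (6! × 2! × 1! × 3! × 3! × 1!) = 403603200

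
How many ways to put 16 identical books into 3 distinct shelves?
C(16+3-1, 3-1) = C(18, 2) = 153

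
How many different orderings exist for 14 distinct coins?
14! = 87178291200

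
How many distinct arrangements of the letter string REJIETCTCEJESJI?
15! / (2! × 1! × 3! × 2! × 1! × 4! × 2!) = 1135134000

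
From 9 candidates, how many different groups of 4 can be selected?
C(9,4) = 9!/(4!×5!) = 126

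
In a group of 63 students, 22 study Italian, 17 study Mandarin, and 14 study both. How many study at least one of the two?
|A∪B| = |A| + |B| - |A∩B| = 22 + 17 - 14 = 25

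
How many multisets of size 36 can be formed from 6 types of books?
C(36+6-1, 6-1) = C(41, 5) = 749398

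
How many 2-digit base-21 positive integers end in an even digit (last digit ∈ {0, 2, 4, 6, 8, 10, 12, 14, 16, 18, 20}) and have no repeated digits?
Last∈{0,2,4,6,8,10,12,14,16,18,20}. Last=0: 20. Last nonzero: 10×19×P(19,0) = 190. Total = 210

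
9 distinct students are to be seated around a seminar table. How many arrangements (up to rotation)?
Circular: fix one position, arrange the rest. (9-1)! = 40320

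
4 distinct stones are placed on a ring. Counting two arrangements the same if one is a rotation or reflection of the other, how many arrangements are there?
(4-1)!/2 = 6/2 = 3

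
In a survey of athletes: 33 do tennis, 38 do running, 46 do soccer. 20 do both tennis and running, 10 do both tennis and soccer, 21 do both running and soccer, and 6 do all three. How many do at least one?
|A∪B∪C| = 33+38+46-20-10-21+6 = 72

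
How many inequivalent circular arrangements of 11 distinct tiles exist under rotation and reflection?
(11-1)!/2 = 3628800/2 = 1814400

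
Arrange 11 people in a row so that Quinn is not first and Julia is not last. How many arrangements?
By inclusion-exclusion: 11! - 2×(11-1)! + (11-2)! = 39916800 - 7257600 + 362880 = 33022080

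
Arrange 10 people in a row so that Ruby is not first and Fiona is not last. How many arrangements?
By inclusion-exclusion: 10! - 2×(10-1)! + (10-2)! = 3628800 - 725760 + 40320 = 2943360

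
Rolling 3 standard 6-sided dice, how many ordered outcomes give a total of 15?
Coefficient of x^15 in (x + x² + ... + x^6)^3. By inclusion-exclusion on dice exceeding 6: Σ_j (-1)^j C(3,j)·C(15-1-6j, 2) = C(3,0)·C(14,2) - C(3,1)·C(8,2) + C(3,2)·C(2,2) = 1·91 - 3·28 + 3·1 = 10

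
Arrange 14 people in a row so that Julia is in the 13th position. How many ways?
Fix one position: (14-1)! = 6227020800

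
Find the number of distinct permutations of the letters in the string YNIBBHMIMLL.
11! / (1! × 2! × 2! × 2! × 2! × 1! × 1!) = 2494800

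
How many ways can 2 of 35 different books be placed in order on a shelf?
P(35,2) = 35!/(35-2)! = 1190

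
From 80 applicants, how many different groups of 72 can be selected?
C(80,72) = 80!/(72!×8!) = 28987537150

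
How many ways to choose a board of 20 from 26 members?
C(26,20) = 26!/(20!×6!) = 230230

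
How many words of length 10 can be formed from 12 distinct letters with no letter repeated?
P(12,10) = 12!/(12-10)! = 239500800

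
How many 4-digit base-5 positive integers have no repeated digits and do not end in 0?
Last digit: 4 nonzero choices. First digit: 3 (nonzero, ≠last). Middle 2: P(3,2) = 6. Total = 72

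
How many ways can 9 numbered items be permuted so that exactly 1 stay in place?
Choose the 1 fixed point C(9,1) = 9, derange the rest: !8 = Σ_{j=0}^{8} (-1)^j·8!/j! = 40320 - 40320 + 20160 - 6720 + 1680 - 336 + 56 - 8 + 1 = 14833. Product = 9 × 14833 = 133497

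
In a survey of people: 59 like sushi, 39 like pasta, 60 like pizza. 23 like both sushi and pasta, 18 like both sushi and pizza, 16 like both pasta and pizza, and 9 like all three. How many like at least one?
|A∪B∪C| = 59+39+60-23-18-16+9 = 110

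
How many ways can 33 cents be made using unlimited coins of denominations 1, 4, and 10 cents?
Coefficient of x^33 in 1/(1-x^1) · 1/(1-x^4) · 1/(1-x^10). Case on j = number of 10-cent coins (j = 0..3); remainder r = 33 - 10j is made from {1,4} in ⌊r/4⌋+1 ways. r = 33, 23, 13, 3 → 9 + 6 + 4 + 1 = 20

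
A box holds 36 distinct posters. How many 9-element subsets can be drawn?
C(36,9) = 36!/(9!×27!) = 94143280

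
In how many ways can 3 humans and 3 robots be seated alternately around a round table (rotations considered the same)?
Fix one of the humans: (3-1)! ways for the remaining humans, × 3! ways for the robots = 2 × 6 = 12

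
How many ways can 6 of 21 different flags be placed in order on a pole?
P(21,6) = 21!/(21-6)! = 39070080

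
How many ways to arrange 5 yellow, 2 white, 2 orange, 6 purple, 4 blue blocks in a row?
19! / (5! × 2! × 2! × 6! × 4!) = 14665931280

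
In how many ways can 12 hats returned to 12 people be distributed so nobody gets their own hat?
!12 = Σ_{j=0}^{12} (-1)^j·12!/j! = 479001600 - 479001600 + 239500800 - 79833600 + 19958400 - 3991680 + 665280 - 95040 + 11880 - 1320 + 132 - 12 + 1 = 176214841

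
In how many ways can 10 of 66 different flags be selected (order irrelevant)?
C(66,10) = 66!/(10!×56!) = 210980549208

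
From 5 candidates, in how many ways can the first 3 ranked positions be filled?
P(5,3) = 5!/(5-3)! = 60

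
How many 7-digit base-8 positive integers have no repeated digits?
First digit: 7 choices (nonzero). Then descending: 7 × 7 × 6 × 5 × 4 × 3 × 2 = 35280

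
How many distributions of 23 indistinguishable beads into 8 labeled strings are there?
C(23+8-1, 8-1) = C(30, 7) = 2035800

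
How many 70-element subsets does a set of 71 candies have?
C(71,70) = 71!/(70!×1!) = 71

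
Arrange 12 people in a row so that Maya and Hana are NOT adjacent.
Total - adjacent = 12! - (12-1)!×2 = 479001600 - 79833600 = 399168000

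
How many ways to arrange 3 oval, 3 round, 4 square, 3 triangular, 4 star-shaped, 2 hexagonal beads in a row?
19! / (3! × 3! × 4! × 3! × 4! × 2!) = 488864376000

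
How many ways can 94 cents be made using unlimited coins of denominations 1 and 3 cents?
Coefficient of x^94 in 1/(1-x^1) · 1/(1-x^3). Use j coins of 3 for j = 0..⌊94/3⌋ = 31, the rest in 1s: 31 + 1 = 32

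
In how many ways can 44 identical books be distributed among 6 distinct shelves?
C(44+6-1, 6-1) = C(49, 5) = 1906884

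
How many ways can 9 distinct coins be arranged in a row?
9! = 362880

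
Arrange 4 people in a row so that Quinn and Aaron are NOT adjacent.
Total - adjacent = 4! - (4-1)!×2 = 24 - 12 = 12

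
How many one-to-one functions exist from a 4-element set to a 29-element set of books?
P(29,4) = 29!/(29-4)! = 570024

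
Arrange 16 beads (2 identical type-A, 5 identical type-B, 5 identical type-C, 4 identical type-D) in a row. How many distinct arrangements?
16! / (2! × 5! × 5! × 4!) = 30270240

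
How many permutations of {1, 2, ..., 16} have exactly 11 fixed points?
Choose the 11 fixed points C(16,11) = 4368, derange the rest: !5 = Σ_{j=0}^{5} (-1)^j·5!/j! = 120 - 120 + 60 - 20 + 5 - 1 = 44. Product = 4368 × 44 = 192192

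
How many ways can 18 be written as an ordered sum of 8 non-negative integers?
C(18+8-1, 8-1) = C(25, 7) = 480700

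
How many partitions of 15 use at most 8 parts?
By conjugation, equals partitions of 15 into parts ≤ 8. Let r_j(i) = number of partitions of i into parts ≤ j, for i = 0..15. r_1(i) = 1 for all i; r_j(i) = r_{j-1}(i) + r_j(i-j). Rows j = 2..8: ≤2: 1 1 2 2 3 3 4 4 5 5 6 6 7 7 8 8; ≤3: 1 1 2 3 4 5 7 8 10 12 14 16 19 21 24 27; ≤4: 1 1 2 3 5 6 9 11 15 18 23 27 34 39 47 54; ≤5: 1 1 2 3 5 7 10 13 18 23 30 37 47 57 70 84; ≤6: 1 1 2 3 5 7 11 14 20 26 35 44 58 71 90 110; ≤7: 1 1 2 3 5 7 11 15 21 28 38 49 65 82 105 131; ≤8: 1 1 2 3 5 7 11 15 22 29 40 52 70 89 116 146. r_8(15) = 146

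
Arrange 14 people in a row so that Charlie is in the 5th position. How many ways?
Fix one position: (14-1)! = 6227020800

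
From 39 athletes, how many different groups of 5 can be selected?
C(39,5) = 39!/(5!×34!) = 575757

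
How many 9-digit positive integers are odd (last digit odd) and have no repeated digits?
Last∈{1,3,5,7,9}. Last=0: 0. Last nonzero: 5×8×P(8,7) = 1612800. Total = 1612800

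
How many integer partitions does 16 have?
Pentagonal recurrence p(n) = p(n-1) + p(n-2) - p(n-5) - p(n-7) + p(n-12) + p(n-15) - ... gives p(0..15) = 1, 1, 2, 3, 5, 7, 11, 15, 22, 30, 42, 56, 77, 101, 135, 176. p(16) = p(15) + p(14) - p(11) - p(9) + p(4) + p(1) = 176 + 135 - 56 - 30 + 5 + 1 = 231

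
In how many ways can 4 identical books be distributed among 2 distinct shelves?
C(4+2-1, 2-1) = C(5, 1) = 5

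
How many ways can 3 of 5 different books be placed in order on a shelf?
P(5,3) = 5!/(5-3)! = 60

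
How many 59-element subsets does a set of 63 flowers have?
C(63,59) = 63!/(59!×4!) = 595665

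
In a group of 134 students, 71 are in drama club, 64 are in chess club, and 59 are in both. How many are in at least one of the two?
|A∪B| = |A| + |B| - |A∩B| = 71 + 64 - 59 = 76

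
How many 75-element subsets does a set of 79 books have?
C(79,75) = 79!/(75!×4!) = 1502501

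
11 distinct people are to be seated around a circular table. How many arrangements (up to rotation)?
Circular: fix one position, arrange the rest. (11-1)! = 3628800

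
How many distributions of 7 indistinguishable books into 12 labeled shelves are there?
C(7+12-1, 12-1) = C(18, 11) = 31824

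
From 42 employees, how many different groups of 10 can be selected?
C(42,10) = 42!/(10!×32!) = 1471442973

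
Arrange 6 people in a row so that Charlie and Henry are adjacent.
Treat as block: (6-1)! × 2! = 120 × 2 = 240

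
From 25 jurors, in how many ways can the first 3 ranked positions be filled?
P(25,3) = 25!/(25-3)! = 13800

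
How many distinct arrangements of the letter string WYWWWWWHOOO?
11! / (1! × 3! × 6! × 1!) = 9240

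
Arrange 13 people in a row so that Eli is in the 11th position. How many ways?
Fix one position: (13-1)! = 479001600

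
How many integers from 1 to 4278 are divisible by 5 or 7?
⌊4278/5⌋ + ⌊4278/7⌋ - ⌊4278/35⌋ = 855 + 611 - 122 = 1344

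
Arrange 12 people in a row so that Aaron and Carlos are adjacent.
Treat as block: (12-1)! × 2! = 39916800 × 2 = 79833600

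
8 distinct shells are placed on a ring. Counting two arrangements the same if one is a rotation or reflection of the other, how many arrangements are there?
(8-1)!/2 = 5040/2 = 2520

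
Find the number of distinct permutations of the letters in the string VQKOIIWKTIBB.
12! / (2! × 1! × 1! × 1! × 3! × 2! × 1! × 1!) = 19958400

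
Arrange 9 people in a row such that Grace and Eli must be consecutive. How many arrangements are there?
Treat the 2 as one block: (9-2+1)! × 2! = 40320 × 2 = 80640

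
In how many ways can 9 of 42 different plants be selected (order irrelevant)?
C(42,9) = 42!/(9!×33!) = 445891810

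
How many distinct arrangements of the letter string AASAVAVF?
8! / (4! × 1! × 2! × 1!) = 840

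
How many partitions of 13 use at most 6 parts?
By conjugation, equals partitions of 13 into parts ≤ 6. Let r_j(i) = number of partitions of i into parts ≤ j, for i = 0..13. r_1(i) = 1 for all i; r_j(i) = r_{j-1}(i) + r_j(i-j). Rows j = 2..6: ≤2: 1 1 2 2 3 3 4 4 5 5 6 6 7 7; ≤3: 1 1 2 3 4 5 7 8 10 12 14 16 19 21; ≤4: 1 1 2 3 5 6 9 11 15 18 23 27 34 39; ≤5: 1 1 2 3 5 7 10 13 18 23 30 37 47 57; ≤6: 1 1 2 3 5 7 11 14 20 26 35 44 58 71. r_6(13) = 71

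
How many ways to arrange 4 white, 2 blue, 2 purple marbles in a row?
8! / (4! × 2! × 2!) = 420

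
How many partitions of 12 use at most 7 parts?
By conjugation, equals partitions of 12 into parts ≤ 7. Let r_j(i) = number of partitions of i into parts ≤ j, for i = 0..12. r_1(i) = 1 for all i; r_j(i) = r_{j-1}(i) + r_j(i-j). Rows j = 2..7: ≤2: 1 1 2 2 3 3 4 4 5 5 6 6 7; ≤3: 1 1 2 3 4 5 7 8 10 12 14 16 19; ≤4: 1 1 2 3 5 6 9 11 15 18 23 27 34; ≤5: 1 1 2 3 5 7 10 13 18 23 30 37 47; ≤6: 1 1 2 3 5 7 11 14 20 26 35 44 58; ≤7: 1 1 2 3 5 7 11 15 21 28 38 49 65. r_7(12) = 65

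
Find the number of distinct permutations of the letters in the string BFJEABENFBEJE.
13! / (1! × 1! × 2! × 2! × 3! × 4!) = 10810800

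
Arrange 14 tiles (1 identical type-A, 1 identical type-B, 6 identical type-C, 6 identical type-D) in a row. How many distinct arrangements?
14! / (1! × 1! × 6! × 6!) = 168168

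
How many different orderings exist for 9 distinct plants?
9! = 362880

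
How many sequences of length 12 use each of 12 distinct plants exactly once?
12! = 479001600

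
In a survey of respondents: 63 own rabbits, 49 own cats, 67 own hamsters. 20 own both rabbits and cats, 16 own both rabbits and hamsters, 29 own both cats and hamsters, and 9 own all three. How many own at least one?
|A∪B∪C| = 63+49+67-20-16-29+9 = 123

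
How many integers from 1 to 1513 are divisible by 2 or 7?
⌊1513/2⌋ + ⌊1513/7⌋ - ⌊1513/14⌋ = 756 + 216 - 108 = 864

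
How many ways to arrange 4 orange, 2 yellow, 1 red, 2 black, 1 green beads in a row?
10! / (4! × 2! × 1! × 2! × 1!) = 37800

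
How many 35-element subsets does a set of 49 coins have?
C(49,35) = 49!/(35!×14!) = 675248872536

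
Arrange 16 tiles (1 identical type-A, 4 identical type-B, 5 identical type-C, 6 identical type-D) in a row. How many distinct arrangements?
16! / (1! × 4! × 5! × 6!) = 10090080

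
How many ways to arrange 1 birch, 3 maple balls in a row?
4! / (1! × 3!) = 4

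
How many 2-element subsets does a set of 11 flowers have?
C(11,2) = 11!/(2!×9!) = 55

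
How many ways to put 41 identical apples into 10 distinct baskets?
C(41+10-1, 10-1) = C(50, 9) = 2505433700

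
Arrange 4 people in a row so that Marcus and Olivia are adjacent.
Treat as block: (4-1)! × 2! = 6 × 2 = 12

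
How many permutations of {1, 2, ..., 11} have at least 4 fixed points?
Exactly j fixed points: C(11,j)·!(11-j); sum over j ≥ 4 (derangement numbers via !m = (m-1)·(!(m-1) + !(m-2)): !0..!7 = 1, 0, 1, 2, 9, 44, 265, 1854). Σ_{j=4}^{11} C(11,j)·!(11-j) = C(11,4)·!7 + C(11,5)·!6 + C(11,6)·!5 + C(11,7)·!4 + C(11,8)·!3 + C(11,9)·!2 + C(11,10)·!1 + C(11,11)·!0 = 330·1854 + 462·265 + 462·44 + 330·9 + 165·2 + 55·1 + 11·0 + 1·1 = 757934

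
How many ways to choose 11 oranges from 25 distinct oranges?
C(25,11) = 25!/(11!×14!) = 4457400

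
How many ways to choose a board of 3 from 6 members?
C(6,3) = 6!/(3!×3!) = 20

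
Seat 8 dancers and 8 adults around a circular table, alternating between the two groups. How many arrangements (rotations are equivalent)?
Fix one of the dancers: (8-1)! ways for the remaining dancers, × 8! ways for the adults = 5040 × 40320 = 203212800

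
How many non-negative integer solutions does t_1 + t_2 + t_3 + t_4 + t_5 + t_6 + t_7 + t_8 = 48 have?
C(48+8-1, 8-1) = C(55, 7) = 202927725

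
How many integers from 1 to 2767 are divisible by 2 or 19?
⌊2767/2⌋ + ⌊2767/19⌋ - ⌊2767/38⌋ = 1383 + 145 - 72 = 1456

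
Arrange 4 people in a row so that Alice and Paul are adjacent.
Treat as block: (4-1)! × 2! = 6 × 2 = 12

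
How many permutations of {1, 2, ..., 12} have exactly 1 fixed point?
Choose the 1 fixed point C(12,1) = 12, derange the rest: !11 = Σ_{j=0}^{11} (-1)^j·11!/j! = 39916800 - 39916800 + 19958400 - 6652800 + 1663200 - 332640 + 55440 - 7920 + 990 - 110 + 11 - 1 = 14684570. Product = 12 × 14684570 = 176214840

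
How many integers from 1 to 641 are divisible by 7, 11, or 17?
⌊641/7⌋+⌊641/11⌋+⌊641/17⌋ - ⌊641/77⌋-⌊641/119⌋-⌊641/187⌋ + ⌊641/1309⌋ = 91+58+37 - 8-5-3 + 0 = 170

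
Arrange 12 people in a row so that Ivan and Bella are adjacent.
Treat as block: (12-1)! × 2! = 39916800 × 2 = 79833600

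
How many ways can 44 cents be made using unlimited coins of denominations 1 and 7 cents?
Coefficient of x^44 in 1/(1-x^1) · 1/(1-x^7). Use j coins of 7 for j = 0..⌊44/7⌋ = 6, the rest in 1s: 6 + 1 = 7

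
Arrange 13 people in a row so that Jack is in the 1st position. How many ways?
Fix one position: (13-1)! = 479001600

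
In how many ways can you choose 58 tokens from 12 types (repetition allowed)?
C(58+12-1, 12-1) = C(69, 11) = 1823810410032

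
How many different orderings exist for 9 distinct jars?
9! = 362880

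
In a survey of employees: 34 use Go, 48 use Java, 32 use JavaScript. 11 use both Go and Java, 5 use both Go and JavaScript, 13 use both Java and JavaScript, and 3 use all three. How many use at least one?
|A∪B∪C| = 34+48+32-11-5-13+3 = 88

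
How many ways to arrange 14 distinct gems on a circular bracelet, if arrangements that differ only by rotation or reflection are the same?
(14-1)!/2 = 6227020800/2 = 3113510400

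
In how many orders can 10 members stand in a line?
10! = 3628800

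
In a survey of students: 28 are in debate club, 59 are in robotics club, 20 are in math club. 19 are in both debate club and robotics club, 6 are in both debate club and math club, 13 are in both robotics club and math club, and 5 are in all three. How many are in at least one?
|A∪B∪C| = 28+59+20-19-6-13+5 = 74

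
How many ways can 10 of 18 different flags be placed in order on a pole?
P(18,10) = 18!/(18-10)! = 158789030400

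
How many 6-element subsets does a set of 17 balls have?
C(17,6) = 17!/(6!×11!) = 12376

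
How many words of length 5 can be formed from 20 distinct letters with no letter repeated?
P(20,5) = 20!/(20-5)! = 1860480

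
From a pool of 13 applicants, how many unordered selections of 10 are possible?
C(13,10) = 13!/(10!×3!) = 286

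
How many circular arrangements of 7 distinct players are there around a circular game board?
Circular: fix one position, arrange the rest. (7-1)! = 720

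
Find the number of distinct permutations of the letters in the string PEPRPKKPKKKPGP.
14! / (1! × 1! × 5! × 6! × 1!) = 1009008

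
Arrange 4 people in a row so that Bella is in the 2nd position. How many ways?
Fix one position: (4-1)! = 6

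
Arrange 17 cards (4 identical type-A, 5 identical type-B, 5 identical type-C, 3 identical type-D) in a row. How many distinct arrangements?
17! / (4! × 5! × 5! × 3!) = 171531360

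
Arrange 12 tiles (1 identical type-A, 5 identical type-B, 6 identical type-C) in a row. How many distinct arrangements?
12! / (1! × 5! × 6!) = 5544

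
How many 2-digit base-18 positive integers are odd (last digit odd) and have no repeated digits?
Last∈{1,3,5,7,9,11,13,15,17}. Last=0: 0. Last nonzero: 9×16×P(16,0) = 144. Total = 144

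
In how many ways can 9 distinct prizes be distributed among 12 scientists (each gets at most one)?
P(12,9) = 12!/(12-9)! = 79833600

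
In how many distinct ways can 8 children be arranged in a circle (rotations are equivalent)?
Circular: fix one position, arrange the rest. (8-1)! = 5040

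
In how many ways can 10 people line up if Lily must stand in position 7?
Fix one position: (10-1)! = 362880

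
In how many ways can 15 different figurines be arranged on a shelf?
15! = 1307674368000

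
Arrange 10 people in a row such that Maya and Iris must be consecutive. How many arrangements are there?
Treat the 2 as one block: (10-2+1)! × 2! = 362880 × 2 = 725760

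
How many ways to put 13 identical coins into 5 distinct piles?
C(13+5-1, 5-1) = C(17, 4) = 2380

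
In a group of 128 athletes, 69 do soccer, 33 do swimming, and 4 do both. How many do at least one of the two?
|A∪B| = |A| + |B| - |A∩B| = 69 + 33 - 4 = 98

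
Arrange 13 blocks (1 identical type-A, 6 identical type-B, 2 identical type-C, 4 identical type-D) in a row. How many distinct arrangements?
13! / (1! × 6! × 2! × 4!) = 180180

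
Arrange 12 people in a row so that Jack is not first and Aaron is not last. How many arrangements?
By inclusion-exclusion: 12! - 2×(12-1)! + (12-2)! = 479001600 - 79833600 + 3628800 = 402796800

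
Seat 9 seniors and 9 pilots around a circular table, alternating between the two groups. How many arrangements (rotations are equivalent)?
Fix one of the seniors: (9-1)! ways for the remaining seniors, × 9! ways for the pilots = 40320 × 362880 = 14631321600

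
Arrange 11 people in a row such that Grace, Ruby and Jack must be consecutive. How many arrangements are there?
Treat the 3 as one block: (11-3+1)! × 3! = 362880 × 6 = 2177280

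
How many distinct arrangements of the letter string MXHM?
4! / (1! × 1! × 2!) = 12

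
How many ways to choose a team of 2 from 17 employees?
C(17,2) = 17!/(2!×15!) = 136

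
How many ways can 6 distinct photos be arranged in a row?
6! = 720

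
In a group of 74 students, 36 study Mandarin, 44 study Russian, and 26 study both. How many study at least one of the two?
|A∪B| = |A| + |B| - |A∩B| = 36 + 44 - 26 = 54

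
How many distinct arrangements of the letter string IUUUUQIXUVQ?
11! / (2! × 1! × 5! × 2! × 1!) = 83160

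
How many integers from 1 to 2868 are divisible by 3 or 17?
⌊2868/3⌋ + ⌊2868/17⌋ - ⌊2868/51⌋ = 956 + 168 - 56 = 1068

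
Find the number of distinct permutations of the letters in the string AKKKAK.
6! / (2! × 4!) = 15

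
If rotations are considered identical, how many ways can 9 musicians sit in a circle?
Circular: fix one position, arrange the rest. (9-1)! = 40320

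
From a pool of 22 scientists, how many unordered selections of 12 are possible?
C(22,12) = 22!/(12!×10!) = 646646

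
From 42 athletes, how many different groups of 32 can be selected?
C(42,32) = 42!/(32!×10!) = 1471442973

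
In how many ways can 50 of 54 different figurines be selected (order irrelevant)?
C(54,50) = 54!/(50!×4!) = 316251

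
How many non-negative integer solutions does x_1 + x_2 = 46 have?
C(46+2-1, 2-1) = C(47, 1) = 47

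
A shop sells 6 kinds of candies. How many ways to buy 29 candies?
C(29+6-1, 6-1) = C(34, 5) = 278256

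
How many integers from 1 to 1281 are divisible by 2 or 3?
⌊1281/2⌋ + ⌊1281/3⌋ - ⌊1281/6⌋ = 640 + 427 - 213 = 854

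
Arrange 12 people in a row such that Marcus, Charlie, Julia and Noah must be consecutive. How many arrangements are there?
Treat the 4 as one block: (12-4+1)! × 4! = 362880 × 24 = 8709120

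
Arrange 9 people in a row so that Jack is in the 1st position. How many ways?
Fix one position: (9-1)! = 40320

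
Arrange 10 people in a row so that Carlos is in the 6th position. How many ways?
Fix one position: (10-1)! = 362880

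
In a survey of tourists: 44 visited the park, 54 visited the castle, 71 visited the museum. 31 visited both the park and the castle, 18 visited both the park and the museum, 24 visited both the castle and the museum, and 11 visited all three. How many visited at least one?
|A∪B∪C| = 44+54+71-31-18-24+11 = 107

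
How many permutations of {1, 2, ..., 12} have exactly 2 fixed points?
Choose the 2 fixed points C(12,2) = 66, derange the rest: !10 = Σ_{j=0}^{10} (-1)^j·10!/j! = 3628800 - 3628800 + 1814400 - 604800 + 151200 - 30240 + 5040 - 720 + 90 - 10 + 1 = 1334961. Product = 66 × 1334961 = 88107426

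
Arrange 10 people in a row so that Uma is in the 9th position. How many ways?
Fix one position: (10-1)! = 362880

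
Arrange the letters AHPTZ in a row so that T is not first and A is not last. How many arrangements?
By inclusion-exclusion: 5! - 2×(5-1)! + (5-2)! = 120 - 48 + 6 = 78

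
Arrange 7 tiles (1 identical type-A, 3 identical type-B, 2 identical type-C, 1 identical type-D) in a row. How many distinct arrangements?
7! / (1! × 3! × 2! × 1!) = 420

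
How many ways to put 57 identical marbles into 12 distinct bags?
C(57+12-1, 12-1) = C(68, 11) = 1533058025824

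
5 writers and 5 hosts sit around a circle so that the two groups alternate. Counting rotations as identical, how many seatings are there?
Fix one of the writers: (5-1)! ways for the remaining writers, × 5! ways for the hosts = 24 × 120 = 2880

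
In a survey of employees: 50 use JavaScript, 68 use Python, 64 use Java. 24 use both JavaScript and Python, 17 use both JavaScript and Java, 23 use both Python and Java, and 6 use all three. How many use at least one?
|A∪B∪C| = 50+68+64-24-17-23+6 = 124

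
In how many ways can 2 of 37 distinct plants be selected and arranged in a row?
P(37,2) = 37!/(37-2)! = 1332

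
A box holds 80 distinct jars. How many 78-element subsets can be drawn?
C(80,78) = 80!/(78!×2!) = 3160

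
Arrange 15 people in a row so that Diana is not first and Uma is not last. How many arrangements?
By inclusion-exclusion: 15! - 2×(15-1)! + (15-2)! = 1307674368000 - 174356582400 + 6227020800 = 1139544806400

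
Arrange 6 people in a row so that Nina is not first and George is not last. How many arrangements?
By inclusion-exclusion: 6! - 2×(6-1)! + (6-2)! = 720 - 240 + 24 = 504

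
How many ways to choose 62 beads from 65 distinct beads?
C(65,62) = 65!/(62!×3!) = 43680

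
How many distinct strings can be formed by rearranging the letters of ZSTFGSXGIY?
10! / (1! × 1! × 2! × 1! × 1! × 1! × 2! × 1!) = 907200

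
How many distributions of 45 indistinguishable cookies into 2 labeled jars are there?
C(45+2-1, 2-1) = C(46, 1) = 46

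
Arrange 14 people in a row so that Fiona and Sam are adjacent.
Treat as block: (14-1)! × 2! = 6227020800 × 2 = 12454041600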